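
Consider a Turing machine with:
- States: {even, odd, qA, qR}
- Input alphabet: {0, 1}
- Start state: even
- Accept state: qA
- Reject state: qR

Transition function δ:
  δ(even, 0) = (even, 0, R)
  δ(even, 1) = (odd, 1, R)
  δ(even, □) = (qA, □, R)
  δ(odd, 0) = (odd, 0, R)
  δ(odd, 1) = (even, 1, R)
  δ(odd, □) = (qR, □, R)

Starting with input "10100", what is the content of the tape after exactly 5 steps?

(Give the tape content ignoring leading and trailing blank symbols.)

Execution trace:
Initial: [even]10100
Step 1: δ(even, 1) = (odd, 1, R) → 1[odd]0100
Step 2: δ(odd, 0) = (odd, 0, R) → 10[odd]100
Step 3: δ(odd, 1) = (even, 1, R) → 101[even]00
Step 4: δ(even, 0) = (even, 0, R) → 1010[even]0
Step 5: δ(even, 0) = (even, 0, R) → 10100[even]□

After 5 steps, the tape (ignoring leading/trailing blanks) is: 10100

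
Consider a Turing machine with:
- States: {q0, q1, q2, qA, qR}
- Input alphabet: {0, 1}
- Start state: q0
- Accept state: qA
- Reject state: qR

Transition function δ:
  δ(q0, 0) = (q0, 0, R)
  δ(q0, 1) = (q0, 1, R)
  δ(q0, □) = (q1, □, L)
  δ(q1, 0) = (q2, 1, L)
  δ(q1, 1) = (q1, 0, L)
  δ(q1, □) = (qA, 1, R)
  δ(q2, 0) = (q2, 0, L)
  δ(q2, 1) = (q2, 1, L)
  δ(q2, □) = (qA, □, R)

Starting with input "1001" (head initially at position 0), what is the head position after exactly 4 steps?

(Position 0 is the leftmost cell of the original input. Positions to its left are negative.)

Execution trace (head position shown):
Step 0: [q0]1001  (head at position 0)
Step 1: move right → 1[q0]001  (head at position 1)
Step 2: move right → 10[q0]01  (head at position 2)
Step 3: move right → 100[q0]1  (head at position 3)
Step 4: move right → 1001[q0]□  (head at position 4)

After 4 steps, the head is at position 4.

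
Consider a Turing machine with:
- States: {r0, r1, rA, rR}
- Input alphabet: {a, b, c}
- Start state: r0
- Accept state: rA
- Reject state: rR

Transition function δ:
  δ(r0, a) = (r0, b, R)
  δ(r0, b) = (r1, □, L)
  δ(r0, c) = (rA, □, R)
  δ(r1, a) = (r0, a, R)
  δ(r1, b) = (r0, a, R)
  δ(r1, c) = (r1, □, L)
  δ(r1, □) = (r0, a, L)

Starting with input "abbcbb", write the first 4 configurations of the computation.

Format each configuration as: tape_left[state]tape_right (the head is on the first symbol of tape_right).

Transitions applied:
Step 1: δ(r0, a) = (r0, b, R)
Step 2: δ(r0, b) = (r1, □, L)
Step 3: δ(r1, b) = (r0, a, R)

The first 4 configurations are:
[r0]abbcbb ⊢ b[r0]bbcbb ⊢ [r1]b□bcbb ⊢ a[r0]□bcbb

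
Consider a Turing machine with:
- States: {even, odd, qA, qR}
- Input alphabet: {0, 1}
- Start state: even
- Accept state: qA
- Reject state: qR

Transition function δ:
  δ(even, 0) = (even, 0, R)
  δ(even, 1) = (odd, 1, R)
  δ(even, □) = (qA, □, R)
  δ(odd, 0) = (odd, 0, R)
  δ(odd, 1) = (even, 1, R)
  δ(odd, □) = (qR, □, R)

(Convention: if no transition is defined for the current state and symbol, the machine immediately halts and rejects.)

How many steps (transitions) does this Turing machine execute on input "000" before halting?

Execution trace:
Initial: [even]000
Step 1: δ(even, 0) = (even, 0, R) → 0[even]00
Step 2: δ(even, 0) = (even, 0, R) → 00[even]0
Step 3: δ(even, 0) = (even, 0, R) → 000[even]□
Step 4: δ(even, □) = (qA, □, R) → 000□[qA]□

The machine reaches the accept state qA and halts.

The machine executed 4 steps before halting.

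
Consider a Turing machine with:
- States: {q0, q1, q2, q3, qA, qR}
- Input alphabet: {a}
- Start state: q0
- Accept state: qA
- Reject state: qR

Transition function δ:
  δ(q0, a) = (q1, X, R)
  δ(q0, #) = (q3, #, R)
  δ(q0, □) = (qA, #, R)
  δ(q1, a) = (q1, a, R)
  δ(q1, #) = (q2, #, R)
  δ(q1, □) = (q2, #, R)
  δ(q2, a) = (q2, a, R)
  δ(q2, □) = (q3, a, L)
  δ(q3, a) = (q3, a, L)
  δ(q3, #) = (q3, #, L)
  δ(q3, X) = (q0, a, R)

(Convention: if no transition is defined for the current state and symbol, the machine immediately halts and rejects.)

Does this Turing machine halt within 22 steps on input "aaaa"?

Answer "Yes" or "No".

Execution trace:
Initial: [q0]aaaa
Step 1: δ(q0, a) = (q1, X, R) → X[q1]aaa
Step 2: δ(q1, a) = (q1, a, R) → Xa[q1]aa
Step 3: δ(q1, a) = (q1, a, R) → Xaa[q1]a
Step 4: δ(q1, a) = (q1, a, R) → Xaaa[q1]□
Step 5: δ(q1, □) = (q2, #, R) → Xaaa#[q2]□
Step 6: δ(q2, □) = (q3, a, L) → Xaaa[q3]#a
Step 7: δ(q3, #) = (q3, #, L) → Xaa[q3]a#a
Step 8: δ(q3, a) = (q3, a, L) → Xa[q3]aa#a
Step 9: δ(q3, a) = (q3, a, L) → X[q3]aaa#a
Step 10: δ(q3, a) = (q3, a, L) → [q3]Xaaa#a
Step 11: δ(q3, X) = (q0, a, R) → a[q0]aaa#a
Step 12: δ(q0, a) = (q1, X, R) → aX[q1]aa#a
Step 13: δ(q1, a) = (q1, a, R) → aXa[q1]a#a
Step 14: δ(q1, a) = (q1, a, R) → aXaa[q1]#a
Step 15: δ(q1, #) = (q2, #, R) → aXaa#[q2]a
Step 16: δ(q2, a) = (q2, a, R) → aXaa#a[q2]□
Step 17: δ(q2, □) = (q3, a, L) → aXaa#[q3]aa
Step 18: δ(q3, a) = (q3, a, L) → aXaa[q3]#aa
Step 19: δ(q3, #) = (q3, #, L) → aXa[q3]a#aa
Step 20: δ(q3, a) = (q3, a, L) → aX[q3]aa#aa
Step 21: δ(q3, a) = (q3, a, L) → a[q3]Xaa#aa
Step 22: δ(q3, X) = (q0, a, R) → aa[q0]aa#aa

The machine has not reached a halting state after 22 steps.
The machine did not halt within the 22-step bound.

Answer: No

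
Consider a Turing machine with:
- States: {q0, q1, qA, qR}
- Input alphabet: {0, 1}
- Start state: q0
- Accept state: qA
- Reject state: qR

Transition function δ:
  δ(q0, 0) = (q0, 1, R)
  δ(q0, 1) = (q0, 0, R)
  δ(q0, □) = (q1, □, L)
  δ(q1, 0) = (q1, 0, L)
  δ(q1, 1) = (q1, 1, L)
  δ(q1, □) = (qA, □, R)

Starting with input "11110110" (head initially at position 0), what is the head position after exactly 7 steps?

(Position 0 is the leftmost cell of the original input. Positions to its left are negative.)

Execution trace (head position shown):
Step 0: [q0]11110110  (head at position 0)
Step 1: move right → 0[q0]1110110  (head at position 1)
Step 2: move right → 00[q0]110110  (head at position 2)
Step 3: move right → 000[q0]10110  (head at position 3)
Step 4: move right → 0000[q0]0110  (head at position 4)
Step 5: move right → 00001[q0]110  (head at position 5)
Step 6: move right → 000010[q0]10  (head at position 6)
Step 7: move right → 0000100[q0]0  (head at position 7)

After 7 steps, the head is at position 7.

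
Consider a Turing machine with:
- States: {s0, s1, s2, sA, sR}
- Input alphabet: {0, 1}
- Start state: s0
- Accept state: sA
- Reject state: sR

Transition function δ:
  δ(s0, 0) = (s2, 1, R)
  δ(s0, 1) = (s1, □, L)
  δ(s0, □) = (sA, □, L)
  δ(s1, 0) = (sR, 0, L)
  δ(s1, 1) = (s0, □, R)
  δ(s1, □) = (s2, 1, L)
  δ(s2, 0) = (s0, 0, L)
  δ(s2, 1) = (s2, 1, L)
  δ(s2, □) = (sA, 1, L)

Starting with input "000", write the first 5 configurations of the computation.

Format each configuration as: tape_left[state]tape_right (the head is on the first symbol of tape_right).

Transitions applied:
Step 1: δ(s0, 0) = (s2, 1, R)
Step 2: δ(s2, 0) = (s0, 0, L)
Step 3: δ(s0, 1) = (s1, □, L)
Step 4: δ(s1, □) = (s2, 1, L)

The first 5 configurations are:
[s0]000 ⊢ 1[s2]00 ⊢ [s0]100 ⊢ [s1]□□00 ⊢ [s2]□1□00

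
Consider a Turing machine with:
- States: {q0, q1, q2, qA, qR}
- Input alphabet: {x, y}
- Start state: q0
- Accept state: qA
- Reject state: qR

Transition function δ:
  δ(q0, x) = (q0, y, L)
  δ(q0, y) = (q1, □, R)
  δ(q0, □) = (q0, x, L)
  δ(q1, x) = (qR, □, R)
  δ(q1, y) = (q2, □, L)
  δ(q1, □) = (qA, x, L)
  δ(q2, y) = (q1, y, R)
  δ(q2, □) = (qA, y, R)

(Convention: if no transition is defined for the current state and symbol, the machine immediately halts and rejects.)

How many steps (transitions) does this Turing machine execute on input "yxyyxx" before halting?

Execution trace:
Initial: [q0]yxyyxx
Step 1: δ(q0, y) = (q1, □, R) → □[q1]xyyxx
Step 2: δ(q1, x) = (qR, □, R) → □□[qR]yyxx

The machine reaches the reject state qR and halts.

The machine executed 2 steps before halting.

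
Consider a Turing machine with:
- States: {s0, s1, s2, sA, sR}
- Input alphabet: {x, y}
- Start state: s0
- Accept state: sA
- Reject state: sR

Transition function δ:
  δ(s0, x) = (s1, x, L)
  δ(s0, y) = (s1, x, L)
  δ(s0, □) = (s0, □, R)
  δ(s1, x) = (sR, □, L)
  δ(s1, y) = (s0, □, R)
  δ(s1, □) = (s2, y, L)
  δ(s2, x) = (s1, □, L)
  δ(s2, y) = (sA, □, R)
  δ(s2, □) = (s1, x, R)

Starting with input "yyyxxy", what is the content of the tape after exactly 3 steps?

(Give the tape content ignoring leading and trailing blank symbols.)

Execution trace:
Initial: [s0]yyyxxy
Step 1: δ(s0, y) = (s1, x, L) → [s1]□xyyxxy
Step 2: δ(s1, □) = (s2, y, L) → [s2]□yxyyxxy
Step 3: δ(s2, □) = (s1, x, R) → x[s1]yxyyxxy

After 3 steps, the tape (ignoring leading/trailing blanks) is: xyxyyxxy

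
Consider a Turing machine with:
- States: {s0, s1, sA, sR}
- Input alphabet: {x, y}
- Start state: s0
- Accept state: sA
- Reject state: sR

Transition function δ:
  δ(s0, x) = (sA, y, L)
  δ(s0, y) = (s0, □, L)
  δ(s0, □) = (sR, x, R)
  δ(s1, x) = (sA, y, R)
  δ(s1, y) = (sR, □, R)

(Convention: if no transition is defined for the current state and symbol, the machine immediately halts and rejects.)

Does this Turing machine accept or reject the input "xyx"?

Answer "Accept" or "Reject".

Execution trace:
Initial: [s0]xyx
Step 1: δ(s0, x) = (sA, y, L) → [sA]□yyx

The machine reaches the accept state sA and halts.

Answer: Accept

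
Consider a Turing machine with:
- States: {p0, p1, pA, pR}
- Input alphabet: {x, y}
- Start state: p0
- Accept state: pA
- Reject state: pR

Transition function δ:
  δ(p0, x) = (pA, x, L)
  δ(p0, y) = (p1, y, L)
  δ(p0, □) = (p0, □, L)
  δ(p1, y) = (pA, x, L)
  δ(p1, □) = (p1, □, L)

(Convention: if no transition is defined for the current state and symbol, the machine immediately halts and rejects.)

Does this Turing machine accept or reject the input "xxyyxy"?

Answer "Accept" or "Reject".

Execution trace:
Initial: [p0]xxyyxy
Step 1: δ(p0, x) = (pA, x, L) → [pA]□xxyyxy

The machine reaches the accept state pA and halts.

Answer: Accept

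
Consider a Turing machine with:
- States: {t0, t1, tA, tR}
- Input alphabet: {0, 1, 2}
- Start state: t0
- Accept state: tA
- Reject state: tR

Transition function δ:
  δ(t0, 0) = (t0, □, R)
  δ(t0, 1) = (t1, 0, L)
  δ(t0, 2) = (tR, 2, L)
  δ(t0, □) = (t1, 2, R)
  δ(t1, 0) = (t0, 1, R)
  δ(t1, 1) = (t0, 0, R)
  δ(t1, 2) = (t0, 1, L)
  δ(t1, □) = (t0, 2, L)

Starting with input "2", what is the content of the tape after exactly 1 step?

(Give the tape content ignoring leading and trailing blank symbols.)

Execution trace:
Initial: [t0]2
Step 1: δ(t0, 2) = (tR, 2, L) → [tR]□2

The machine reaches the reject state tR and halts.

After 1 step, the tape (ignoring leading/trailing blanks) is: 2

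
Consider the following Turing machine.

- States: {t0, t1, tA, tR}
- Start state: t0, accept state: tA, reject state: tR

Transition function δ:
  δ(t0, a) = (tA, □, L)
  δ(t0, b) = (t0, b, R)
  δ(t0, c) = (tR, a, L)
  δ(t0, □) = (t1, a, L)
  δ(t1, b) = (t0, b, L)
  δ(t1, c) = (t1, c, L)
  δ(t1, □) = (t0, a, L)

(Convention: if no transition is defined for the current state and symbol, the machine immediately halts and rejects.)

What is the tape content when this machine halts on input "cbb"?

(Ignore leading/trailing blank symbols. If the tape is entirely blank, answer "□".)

Execution trace:
Initial: [t0]cbb
Step 1: δ(t0, c) = (tR, a, L) → [tR]□abb

The machine reaches the reject state tR and halts.

Final tape (ignoring leading/trailing blanks): abb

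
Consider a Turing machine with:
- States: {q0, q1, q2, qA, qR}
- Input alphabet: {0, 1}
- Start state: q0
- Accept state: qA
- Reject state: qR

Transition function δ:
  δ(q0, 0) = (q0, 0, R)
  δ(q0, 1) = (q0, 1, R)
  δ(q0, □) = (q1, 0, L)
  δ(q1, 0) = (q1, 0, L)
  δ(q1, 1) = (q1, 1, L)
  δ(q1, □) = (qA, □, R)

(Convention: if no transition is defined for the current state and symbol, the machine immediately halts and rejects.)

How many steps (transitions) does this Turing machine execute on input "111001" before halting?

Execution trace:
Initial: [q0]111001
Step 1: δ(q0, 1) = (q0, 1, R) → 1[q0]11001
Step 2: δ(q0, 1) = (q0, 1, R) → 11[q0]1001
Step 3: δ(q0, 1) = (q0, 1, R) → 111[q0]001
Step 4: δ(q0, 0) = (q0, 0, R) → 1110[q0]01
Step 5: δ(q0, 0) = (q0, 0, R) → 11100[q0]1
Step 6: δ(q0, 1) = (q0, 1, R) → 111001[q0]□
Step 7: δ(q0, □) = (q1, 0, L) → 11100[q1]10
Step 8: δ(q1, 1) = (q1, 1, L) → 1110[q1]010
Step 9: δ(q1, 0) = (q1, 0, L) → 111[q1]0010
Step 10: δ(q1, 0) = (q1, 0, L) → 11[q1]10010
Step 11: δ(q1, 1) = (q1, 1, L) → 1[q1]110010
Step 12: δ(q1, 1) = (q1, 1, L) → [q1]1110010
Step 13: δ(q1, 1) = (q1, 1, L) → [q1]□1110010
Step 14: δ(q1, □) = (qA, □, R) → □[qA]1110010

The machine reaches the accept state qA and halts.

The machine executed 14 steps before halting.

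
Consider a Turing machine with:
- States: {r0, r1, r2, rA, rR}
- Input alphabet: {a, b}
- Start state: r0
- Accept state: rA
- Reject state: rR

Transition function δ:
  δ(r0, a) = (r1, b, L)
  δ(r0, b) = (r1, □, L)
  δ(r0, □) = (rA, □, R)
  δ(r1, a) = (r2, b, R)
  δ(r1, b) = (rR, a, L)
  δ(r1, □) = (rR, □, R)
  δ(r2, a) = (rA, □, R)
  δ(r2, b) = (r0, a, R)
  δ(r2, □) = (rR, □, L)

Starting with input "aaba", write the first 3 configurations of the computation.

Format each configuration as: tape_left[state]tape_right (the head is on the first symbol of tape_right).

Transitions applied:
Step 1: δ(r0, a) = (r1, b, L)
Step 2: δ(r1, □) = (rR, □, R)

The first 3 configurations are:
[r0]aaba ⊢ [r1]□baba ⊢ □[rR]baba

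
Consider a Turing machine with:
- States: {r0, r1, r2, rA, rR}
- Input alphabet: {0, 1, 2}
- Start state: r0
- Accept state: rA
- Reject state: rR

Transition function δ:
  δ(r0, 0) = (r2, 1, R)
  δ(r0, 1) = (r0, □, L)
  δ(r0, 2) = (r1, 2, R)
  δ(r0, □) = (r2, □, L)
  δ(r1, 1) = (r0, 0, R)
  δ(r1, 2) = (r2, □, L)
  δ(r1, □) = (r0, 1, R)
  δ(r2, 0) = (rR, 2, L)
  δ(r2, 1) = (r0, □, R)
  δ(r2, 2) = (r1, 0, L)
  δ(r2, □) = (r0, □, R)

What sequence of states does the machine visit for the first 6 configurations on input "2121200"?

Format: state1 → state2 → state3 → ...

Execution trace:
Initial: [r0]2121200
Step 1: δ(r0, 2) = (r1, 2, R) → 2[r1]121200
Step 2: δ(r1, 1) = (r0, 0, R) → 20[r0]21200
Step 3: δ(r0, 2) = (r1, 2, R) → 202[r1]1200
Step 4: δ(r1, 1) = (r0, 0, R) → 2020[r0]200
Step 5: δ(r0, 2) = (r1, 2, R) → 20202[r1]00

No transition is defined for δ(r1, 0). By convention the machine halts and rejects.

State sequence: r0 → r1 → r0 → r1 → r0 → r1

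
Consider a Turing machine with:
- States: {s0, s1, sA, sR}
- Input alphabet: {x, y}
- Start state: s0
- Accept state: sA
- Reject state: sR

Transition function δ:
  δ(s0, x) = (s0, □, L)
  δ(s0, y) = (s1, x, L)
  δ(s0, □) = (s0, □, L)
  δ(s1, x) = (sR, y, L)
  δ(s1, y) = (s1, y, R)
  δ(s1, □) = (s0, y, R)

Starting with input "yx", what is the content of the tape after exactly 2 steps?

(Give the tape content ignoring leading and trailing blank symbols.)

Execution trace:
Initial: [s0]yx
Step 1: δ(s0, y) = (s1, x, L) → [s1]□xx
Step 2: δ(s1, □) = (s0, y, R) → y[s0]xx

After 2 steps, the tape (ignoring leading/trailing blanks) is: yxx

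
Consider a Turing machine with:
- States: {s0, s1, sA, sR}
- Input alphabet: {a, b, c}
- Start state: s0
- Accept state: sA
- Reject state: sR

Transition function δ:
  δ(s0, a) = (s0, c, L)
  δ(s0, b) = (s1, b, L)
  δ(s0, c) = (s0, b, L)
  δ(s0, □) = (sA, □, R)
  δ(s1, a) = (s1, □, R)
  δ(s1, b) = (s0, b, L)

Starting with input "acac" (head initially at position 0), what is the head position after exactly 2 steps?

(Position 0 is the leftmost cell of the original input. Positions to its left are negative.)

Execution trace (head position shown):
Step 0: [s0]acac  (head at position 0)
Step 1: move left → [s0]□ccac  (head at position -1)
Step 2: move right → □[sA]ccac  (head at position 0)

After 2 steps, the head is at position 0.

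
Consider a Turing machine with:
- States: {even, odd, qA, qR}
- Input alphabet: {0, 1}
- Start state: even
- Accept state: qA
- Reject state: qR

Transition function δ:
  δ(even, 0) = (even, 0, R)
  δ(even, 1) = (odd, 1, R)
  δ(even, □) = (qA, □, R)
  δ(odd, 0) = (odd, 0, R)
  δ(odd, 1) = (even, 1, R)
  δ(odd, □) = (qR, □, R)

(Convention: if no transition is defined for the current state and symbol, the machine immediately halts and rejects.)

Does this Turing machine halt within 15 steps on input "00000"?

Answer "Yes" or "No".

Execution trace:
Initial: [even]00000
Step 1: δ(even, 0) = (even, 0, R) → 0[even]0000
Step 2: δ(even, 0) = (even, 0, R) → 00[even]000
Step 3: δ(even, 0) = (even, 0, R) → 000[even]00
Step 4: δ(even, 0) = (even, 0, R) → 0000[even]0
Step 5: δ(even, 0) = (even, 0, R) → 00000[even]□
Step 6: δ(even, □) = (qA, □, R) → 00000□[qA]□

The machine reaches the accept state qA and halts.
The machine halted after 6 steps (within the 15-step bound).

Answer: Yes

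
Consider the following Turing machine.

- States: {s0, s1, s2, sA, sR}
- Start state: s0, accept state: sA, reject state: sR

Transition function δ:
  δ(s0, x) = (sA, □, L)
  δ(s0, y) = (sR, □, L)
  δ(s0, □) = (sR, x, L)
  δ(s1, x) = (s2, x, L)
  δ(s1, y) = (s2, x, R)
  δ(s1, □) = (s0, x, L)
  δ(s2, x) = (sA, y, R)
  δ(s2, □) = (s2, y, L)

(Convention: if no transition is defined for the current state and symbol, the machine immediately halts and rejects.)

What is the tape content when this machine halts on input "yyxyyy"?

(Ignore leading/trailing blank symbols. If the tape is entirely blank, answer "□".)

Execution trace:
Initial: [s0]yyxyyy
Step 1: δ(s0, y) = (sR, □, L) → [sR]□□yxyyy

The machine reaches the reject state sR and halts.

Final tape (ignoring leading/trailing blanks): yxyyy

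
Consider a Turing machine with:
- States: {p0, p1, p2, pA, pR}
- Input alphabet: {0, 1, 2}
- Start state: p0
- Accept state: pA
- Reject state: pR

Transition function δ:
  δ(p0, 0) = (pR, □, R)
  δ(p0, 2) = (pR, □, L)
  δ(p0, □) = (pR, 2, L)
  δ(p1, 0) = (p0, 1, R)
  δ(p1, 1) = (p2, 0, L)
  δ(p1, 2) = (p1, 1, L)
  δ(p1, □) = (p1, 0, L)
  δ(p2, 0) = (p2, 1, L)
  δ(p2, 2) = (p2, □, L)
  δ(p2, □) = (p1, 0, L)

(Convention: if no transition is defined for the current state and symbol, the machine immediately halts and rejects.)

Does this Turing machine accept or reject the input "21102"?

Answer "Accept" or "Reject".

Execution trace:
Initial: [p0]21102
Step 1: δ(p0, 2) = (pR, □, L) → [pR]□□1102

The machine reaches the reject state pR and halts.

Answer: Reject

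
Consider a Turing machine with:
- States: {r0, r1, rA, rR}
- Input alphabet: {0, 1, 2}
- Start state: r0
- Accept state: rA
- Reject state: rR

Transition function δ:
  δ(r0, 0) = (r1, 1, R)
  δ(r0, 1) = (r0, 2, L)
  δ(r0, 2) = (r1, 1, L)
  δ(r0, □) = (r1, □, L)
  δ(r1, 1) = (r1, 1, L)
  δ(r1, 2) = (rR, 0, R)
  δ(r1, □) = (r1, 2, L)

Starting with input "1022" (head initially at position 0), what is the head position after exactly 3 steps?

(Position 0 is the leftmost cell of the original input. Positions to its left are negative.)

Execution trace (head position shown):
Step 0: [r0]1022  (head at position 0)
Step 1: move left → [r0]□2022  (head at position -1)
Step 2: move left → [r1]□□2022  (head at position -2)
Step 3: move left → [r1]□2□2022  (head at position -3)

After 3 steps, the head is at position -3.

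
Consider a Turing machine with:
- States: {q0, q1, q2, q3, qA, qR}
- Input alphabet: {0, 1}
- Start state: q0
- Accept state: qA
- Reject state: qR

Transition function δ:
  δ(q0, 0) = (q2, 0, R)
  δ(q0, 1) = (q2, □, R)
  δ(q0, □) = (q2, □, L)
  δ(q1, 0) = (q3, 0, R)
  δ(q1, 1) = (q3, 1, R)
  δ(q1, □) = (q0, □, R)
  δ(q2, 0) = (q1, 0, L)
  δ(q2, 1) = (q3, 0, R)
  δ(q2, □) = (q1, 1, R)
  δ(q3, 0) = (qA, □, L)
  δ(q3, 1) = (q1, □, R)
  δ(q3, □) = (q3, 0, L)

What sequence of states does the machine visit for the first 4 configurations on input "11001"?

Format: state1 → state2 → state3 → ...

Execution trace:
Initial: [q0]11001
Step 1: δ(q0, 1) = (q2, □, R) → □[q2]1001
Step 2: δ(q2, 1) = (q3, 0, R) → □0[q3]001
Step 3: δ(q3, 0) = (qA, □, L) → □[qA]0□01

The machine reaches the accept state qA and halts.

State sequence: q0 → q2 → q3 → qA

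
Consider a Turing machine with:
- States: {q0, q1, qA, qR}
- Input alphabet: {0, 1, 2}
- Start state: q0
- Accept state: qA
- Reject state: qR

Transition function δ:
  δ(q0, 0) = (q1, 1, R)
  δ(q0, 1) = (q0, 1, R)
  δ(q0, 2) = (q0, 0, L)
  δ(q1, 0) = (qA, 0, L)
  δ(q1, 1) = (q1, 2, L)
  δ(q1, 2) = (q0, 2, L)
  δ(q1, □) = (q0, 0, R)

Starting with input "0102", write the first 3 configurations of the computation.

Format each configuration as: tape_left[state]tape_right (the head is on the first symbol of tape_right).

Transitions applied:
Step 1: δ(q0, 0) = (q1, 1, R)
Step 2: δ(q1, 1) = (q1, 2, L)

The first 3 configurations are:
[q0]0102 ⊢ 1[q1]102 ⊢ [q1]1202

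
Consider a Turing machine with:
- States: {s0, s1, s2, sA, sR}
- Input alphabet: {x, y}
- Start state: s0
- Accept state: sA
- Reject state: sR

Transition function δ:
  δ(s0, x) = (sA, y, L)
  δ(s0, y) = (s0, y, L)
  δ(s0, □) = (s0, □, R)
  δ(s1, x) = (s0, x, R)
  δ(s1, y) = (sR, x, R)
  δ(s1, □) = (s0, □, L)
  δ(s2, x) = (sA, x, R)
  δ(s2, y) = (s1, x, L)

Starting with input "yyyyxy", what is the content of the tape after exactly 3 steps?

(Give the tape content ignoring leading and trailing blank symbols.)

Execution trace:
Initial: [s0]yyyyxy
Step 1: δ(s0, y) = (s0, y, L) → [s0]□yyyyxy
Step 2: δ(s0, □) = (s0, □, R) → □[s0]yyyyxy
Step 3: δ(s0, y) = (s0, y, L) → [s0]□yyyyxy

After 3 steps, the tape (ignoring leading/trailing blanks) is: yyyyxy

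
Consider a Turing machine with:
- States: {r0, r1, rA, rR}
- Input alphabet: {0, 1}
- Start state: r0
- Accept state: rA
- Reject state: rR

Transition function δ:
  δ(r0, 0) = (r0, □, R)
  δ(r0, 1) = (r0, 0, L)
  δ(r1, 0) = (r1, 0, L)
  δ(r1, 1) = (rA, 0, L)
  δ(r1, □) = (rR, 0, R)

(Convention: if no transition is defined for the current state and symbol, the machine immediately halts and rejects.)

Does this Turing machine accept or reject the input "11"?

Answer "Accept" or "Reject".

Execution trace:
Initial: [r0]11
Step 1: δ(r0, 1) = (r0, 0, L) → [r0]□01

No transition is defined for δ(r0, □). By convention the machine halts and rejects.

Answer: Reject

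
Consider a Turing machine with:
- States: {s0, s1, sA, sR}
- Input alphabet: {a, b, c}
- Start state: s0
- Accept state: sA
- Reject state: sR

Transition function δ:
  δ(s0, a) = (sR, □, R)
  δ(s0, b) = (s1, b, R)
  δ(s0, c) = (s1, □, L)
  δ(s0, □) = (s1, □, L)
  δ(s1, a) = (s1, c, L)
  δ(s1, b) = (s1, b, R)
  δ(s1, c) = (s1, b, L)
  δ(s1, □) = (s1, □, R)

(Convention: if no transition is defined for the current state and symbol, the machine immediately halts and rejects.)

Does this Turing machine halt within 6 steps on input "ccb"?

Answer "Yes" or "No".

Execution trace:
Initial: [s0]ccb
Step 1: δ(s0, c) = (s1, □, L) → [s1]□□cb
Step 2: δ(s1, □) = (s1, □, R) → □[s1]□cb
Step 3: δ(s1, □) = (s1, □, R) → □□[s1]cb
Step 4: δ(s1, c) = (s1, b, L) → □[s1]□bb
Step 5: δ(s1, □) = (s1, □, R) → □□[s1]bb
Step 6: δ(s1, b) = (s1, b, R) → □□b[s1]b

The machine has not reached a halting state after 6 steps.
The machine did not halt within the 6-step bound.

Answer: No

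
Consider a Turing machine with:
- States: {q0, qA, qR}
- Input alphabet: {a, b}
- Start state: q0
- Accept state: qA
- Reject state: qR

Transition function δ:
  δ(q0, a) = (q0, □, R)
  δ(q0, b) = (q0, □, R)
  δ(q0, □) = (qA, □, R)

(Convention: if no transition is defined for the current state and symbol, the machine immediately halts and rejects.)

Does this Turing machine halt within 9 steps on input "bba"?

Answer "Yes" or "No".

Execution trace:
Initial: [q0]bba
Step 1: δ(q0, b) = (q0, □, R) → □[q0]ba
Step 2: δ(q0, b) = (q0, □, R) → □□[q0]a
Step 3: δ(q0, a) = (q0, □, R) → □□□[q0]□
Step 4: δ(q0, □) = (qA, □, R) → □□□□[qA]□

The machine reaches the accept state qA and halts.
The machine halted after 4 steps (within the 9-step bound).

Answer: Yes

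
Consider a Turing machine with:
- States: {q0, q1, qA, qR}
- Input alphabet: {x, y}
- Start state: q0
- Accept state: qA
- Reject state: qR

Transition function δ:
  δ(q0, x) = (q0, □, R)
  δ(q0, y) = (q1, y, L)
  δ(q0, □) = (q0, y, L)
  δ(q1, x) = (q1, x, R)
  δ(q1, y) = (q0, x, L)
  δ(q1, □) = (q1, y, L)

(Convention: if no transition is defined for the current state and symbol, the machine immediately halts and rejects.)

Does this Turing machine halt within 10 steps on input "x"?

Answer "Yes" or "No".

Execution trace:
Initial: [q0]x
Step 1: δ(q0, x) = (q0, □, R) → □[q0]□
Step 2: δ(q0, □) = (q0, y, L) → [q0]□y
Step 3: δ(q0, □) = (q0, y, L) → [q0]□yy
Step 4: δ(q0, □) = (q0, y, L) → [q0]□yyy
Step 5: δ(q0, □) = (q0, y, L) → [q0]□yyyy
Step 6: δ(q0, □) = (q0, y, L) → [q0]□yyyyy
Step 7: δ(q0, □) = (q0, y, L) → [q0]□yyyyyy
Step 8: δ(q0, □) = (q0, y, L) → [q0]□yyyyyyy
Step 9: δ(q0, □) = (q0, y, L) → [q0]□yyyyyyyy
Step 10: δ(q0, □) = (q0, y, L) → [q0]□yyyyyyyyy

The machine has not reached a halting state after 10 steps.
The machine did not halt within the 10-step bound.

Answer: No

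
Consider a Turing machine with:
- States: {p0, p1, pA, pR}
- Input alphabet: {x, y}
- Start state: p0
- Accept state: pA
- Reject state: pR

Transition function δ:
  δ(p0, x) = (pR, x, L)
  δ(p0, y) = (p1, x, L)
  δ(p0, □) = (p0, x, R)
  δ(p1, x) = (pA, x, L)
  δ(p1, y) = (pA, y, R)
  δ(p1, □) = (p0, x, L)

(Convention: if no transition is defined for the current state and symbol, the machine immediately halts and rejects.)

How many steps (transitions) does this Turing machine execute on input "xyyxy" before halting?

Execution trace:
Initial: [p0]xyyxy
Step 1: δ(p0, x) = (pR, x, L) → [pR]□xyyxy

The machine reaches the reject state pR and halts.

The machine executed 1 step before halting.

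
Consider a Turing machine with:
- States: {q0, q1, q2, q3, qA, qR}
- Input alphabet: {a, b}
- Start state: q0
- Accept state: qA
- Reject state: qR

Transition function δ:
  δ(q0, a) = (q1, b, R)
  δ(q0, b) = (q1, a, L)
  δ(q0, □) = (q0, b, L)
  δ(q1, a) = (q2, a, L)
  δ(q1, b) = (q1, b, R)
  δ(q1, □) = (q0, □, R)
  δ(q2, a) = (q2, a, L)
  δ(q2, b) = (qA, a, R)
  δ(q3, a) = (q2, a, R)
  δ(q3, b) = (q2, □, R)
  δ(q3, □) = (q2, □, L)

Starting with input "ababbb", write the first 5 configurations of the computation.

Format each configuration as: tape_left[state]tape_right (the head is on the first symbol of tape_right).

Transitions applied:
Step 1: δ(q0, a) = (q1, b, R)
Step 2: δ(q1, b) = (q1, b, R)
Step 3: δ(q1, a) = (q2, a, L)
Step 4: δ(q2, b) = (qA, a, R)

The first 5 configurations are:
[q0]ababbb ⊢ b[q1]babbb ⊢ bb[q1]abbb ⊢ b[q2]babbb ⊢ ba[qA]abbb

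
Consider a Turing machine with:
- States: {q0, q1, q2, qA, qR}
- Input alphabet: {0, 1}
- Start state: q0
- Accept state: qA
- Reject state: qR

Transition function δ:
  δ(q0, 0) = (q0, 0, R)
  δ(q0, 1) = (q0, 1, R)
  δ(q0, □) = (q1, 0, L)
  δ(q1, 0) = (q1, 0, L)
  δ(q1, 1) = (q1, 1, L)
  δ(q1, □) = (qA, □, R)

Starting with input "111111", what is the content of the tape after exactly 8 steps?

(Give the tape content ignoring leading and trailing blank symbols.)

Execution trace:
Initial: [q0]111111
Step 1: δ(q0, 1) = (q0, 1, R) → 1[q0]11111
Step 2: δ(q0, 1) = (q0, 1, R) → 11[q0]1111
Step 3: δ(q0, 1) = (q0, 1, R) → 111[q0]111
Step 4: δ(q0, 1) = (q0, 1, R) → 1111[q0]11
Step 5: δ(q0, 1) = (q0, 1, R) → 11111[q0]1
Step 6: δ(q0, 1) = (q0, 1, R) → 111111[q0]□
Step 7: δ(q0, □) = (q1, 0, L) → 11111[q1]10
Step 8: δ(q1, 1) = (q1, 1, L) → 1111[q1]110

After 8 steps, the tape (ignoring leading/trailing blanks) is: 1111110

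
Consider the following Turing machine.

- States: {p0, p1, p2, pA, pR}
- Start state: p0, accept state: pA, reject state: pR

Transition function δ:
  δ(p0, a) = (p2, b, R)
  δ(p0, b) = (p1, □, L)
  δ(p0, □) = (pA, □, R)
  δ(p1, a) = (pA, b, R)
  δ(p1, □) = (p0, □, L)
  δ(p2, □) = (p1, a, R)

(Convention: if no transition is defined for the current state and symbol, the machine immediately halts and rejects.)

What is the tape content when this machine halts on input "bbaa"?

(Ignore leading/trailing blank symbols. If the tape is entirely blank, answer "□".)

Execution trace:
Initial: [p0]bbaa
Step 1: δ(p0, b) = (p1, □, L) → [p1]□□baa
Step 2: δ(p1, □) = (p0, □, L) → [p0]□□□baa
Step 3: δ(p0, □) = (pA, □, R) → □[pA]□□baa

The machine reaches the accept state pA and halts.

Final tape (ignoring leading/trailing blanks): baa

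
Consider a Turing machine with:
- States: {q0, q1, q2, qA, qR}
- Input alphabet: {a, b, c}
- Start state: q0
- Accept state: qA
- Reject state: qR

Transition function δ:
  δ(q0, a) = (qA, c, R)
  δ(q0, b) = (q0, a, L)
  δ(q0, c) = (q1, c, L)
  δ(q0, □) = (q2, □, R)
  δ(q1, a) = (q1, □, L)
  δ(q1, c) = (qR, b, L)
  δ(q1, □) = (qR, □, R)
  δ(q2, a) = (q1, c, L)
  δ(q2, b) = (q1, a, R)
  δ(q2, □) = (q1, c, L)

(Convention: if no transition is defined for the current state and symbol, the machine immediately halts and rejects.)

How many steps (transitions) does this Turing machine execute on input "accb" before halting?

Execution trace:
Initial: [q0]accb
Step 1: δ(q0, a) = (qA, c, R) → c[qA]ccb

The machine reaches the accept state qA and halts.

The machine executed 1 step before halting.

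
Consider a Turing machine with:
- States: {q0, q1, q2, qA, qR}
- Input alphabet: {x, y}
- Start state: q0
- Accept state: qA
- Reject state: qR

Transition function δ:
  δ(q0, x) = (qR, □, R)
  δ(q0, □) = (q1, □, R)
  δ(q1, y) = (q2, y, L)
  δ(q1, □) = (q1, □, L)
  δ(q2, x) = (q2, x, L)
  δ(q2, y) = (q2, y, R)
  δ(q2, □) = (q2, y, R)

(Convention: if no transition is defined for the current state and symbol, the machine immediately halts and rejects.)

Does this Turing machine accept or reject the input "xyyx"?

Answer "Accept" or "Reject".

Execution trace:
Initial: [q0]xyyx
Step 1: δ(q0, x) = (qR, □, R) → □[qR]yyx

The machine reaches the reject state qR and halts.

Answer: Reject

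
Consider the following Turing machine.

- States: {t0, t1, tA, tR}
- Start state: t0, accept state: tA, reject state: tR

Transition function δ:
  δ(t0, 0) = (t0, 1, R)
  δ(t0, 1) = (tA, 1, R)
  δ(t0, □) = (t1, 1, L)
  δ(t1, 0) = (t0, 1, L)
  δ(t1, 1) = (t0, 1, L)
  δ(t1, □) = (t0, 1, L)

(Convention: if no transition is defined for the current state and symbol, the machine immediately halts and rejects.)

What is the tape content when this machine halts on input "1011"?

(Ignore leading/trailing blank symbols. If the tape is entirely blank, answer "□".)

Execution trace:
Initial: [t0]1011
Step 1: δ(t0, 1) = (tA, 1, R) → 1[tA]011

The machine reaches the accept state tA and halts.

Final tape (ignoring leading/trailing blanks): 1011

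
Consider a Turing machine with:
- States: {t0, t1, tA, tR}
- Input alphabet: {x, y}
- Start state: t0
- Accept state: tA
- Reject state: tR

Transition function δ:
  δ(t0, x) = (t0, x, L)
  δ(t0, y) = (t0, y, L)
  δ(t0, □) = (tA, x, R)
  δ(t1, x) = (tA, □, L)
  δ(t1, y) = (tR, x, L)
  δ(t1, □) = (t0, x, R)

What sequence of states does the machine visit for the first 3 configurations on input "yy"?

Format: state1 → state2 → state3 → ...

Execution trace:
Initial: [t0]yy
Step 1: δ(t0, y) = (t0, y, L) → [t0]□yy
Step 2: δ(t0, □) = (tA, x, R) → x[tA]yy

The machine reaches the accept state tA and halts.

State sequence: t0 → t0 → tA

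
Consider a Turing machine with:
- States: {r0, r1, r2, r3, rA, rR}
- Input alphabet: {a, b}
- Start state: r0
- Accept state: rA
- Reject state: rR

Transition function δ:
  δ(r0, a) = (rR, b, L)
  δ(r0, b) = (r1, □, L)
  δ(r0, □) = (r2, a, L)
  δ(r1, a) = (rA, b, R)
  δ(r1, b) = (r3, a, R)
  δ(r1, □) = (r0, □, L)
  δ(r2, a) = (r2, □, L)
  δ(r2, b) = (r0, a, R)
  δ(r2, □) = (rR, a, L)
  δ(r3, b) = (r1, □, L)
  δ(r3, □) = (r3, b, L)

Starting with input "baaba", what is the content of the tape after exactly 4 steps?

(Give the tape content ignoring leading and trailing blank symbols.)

Execution trace:
Initial: [r0]baaba
Step 1: δ(r0, b) = (r1, □, L) → [r1]□□aaba
Step 2: δ(r1, □) = (r0, □, L) → [r0]□□□aaba
Step 3: δ(r0, □) = (r2, a, L) → [r2]□a□□aaba
Step 4: δ(r2, □) = (rR, a, L) → [rR]□aa□□aaba

The machine reaches the reject state rR and halts.

After 4 steps, the tape (ignoring leading/trailing blanks) is: aa□□aaba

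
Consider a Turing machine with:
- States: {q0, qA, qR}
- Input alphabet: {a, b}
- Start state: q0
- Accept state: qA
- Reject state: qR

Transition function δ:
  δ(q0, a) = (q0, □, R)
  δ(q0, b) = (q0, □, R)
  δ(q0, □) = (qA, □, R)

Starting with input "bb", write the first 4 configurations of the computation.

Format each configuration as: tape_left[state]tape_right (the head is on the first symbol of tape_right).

Transitions applied:
Step 1: δ(q0, b) = (q0, □, R)
Step 2: δ(q0, b) = (q0, □, R)
Step 3: δ(q0, □) = (qA, □, R)

The first 4 configurations are:
[q0]bb ⊢ □[q0]b ⊢ □□[q0]□ ⊢ □□□[qA]□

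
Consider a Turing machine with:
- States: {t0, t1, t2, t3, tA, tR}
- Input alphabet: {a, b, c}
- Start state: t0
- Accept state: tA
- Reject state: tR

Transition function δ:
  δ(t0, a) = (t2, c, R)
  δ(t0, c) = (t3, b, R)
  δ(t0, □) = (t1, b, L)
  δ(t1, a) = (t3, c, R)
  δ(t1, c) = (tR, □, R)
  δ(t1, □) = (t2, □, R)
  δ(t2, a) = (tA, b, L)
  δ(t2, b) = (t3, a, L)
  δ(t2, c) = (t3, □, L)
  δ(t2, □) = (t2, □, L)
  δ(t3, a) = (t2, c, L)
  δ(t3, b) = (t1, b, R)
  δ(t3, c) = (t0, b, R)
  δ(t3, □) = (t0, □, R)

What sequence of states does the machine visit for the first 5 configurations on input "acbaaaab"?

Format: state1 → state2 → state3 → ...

Execution trace:
Initial: [t0]acbaaaab
Step 1: δ(t0, a) = (t2, c, R) → c[t2]cbaaaab
Step 2: δ(t2, c) = (t3, □, L) → [t3]c□baaaab
Step 3: δ(t3, c) = (t0, b, R) → b[t0]□baaaab
Step 4: δ(t0, □) = (t1, b, L) → [t1]bbbaaaab

No transition is defined for δ(t1, b). By convention the machine halts and rejects.

State sequence: t0 → t2 → t3 → t0 → t1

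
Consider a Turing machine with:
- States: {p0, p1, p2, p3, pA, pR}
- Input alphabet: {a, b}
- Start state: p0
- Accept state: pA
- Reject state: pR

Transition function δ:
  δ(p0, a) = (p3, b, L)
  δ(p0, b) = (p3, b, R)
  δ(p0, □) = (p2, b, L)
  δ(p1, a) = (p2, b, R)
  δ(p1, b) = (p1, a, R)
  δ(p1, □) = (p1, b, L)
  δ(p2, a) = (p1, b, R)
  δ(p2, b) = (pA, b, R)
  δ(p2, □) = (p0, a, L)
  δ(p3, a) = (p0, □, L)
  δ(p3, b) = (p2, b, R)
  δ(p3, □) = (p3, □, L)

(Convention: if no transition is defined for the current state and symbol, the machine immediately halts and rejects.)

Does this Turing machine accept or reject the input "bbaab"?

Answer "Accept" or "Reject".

Execution trace:
Initial: [p0]bbaab
Step 1: δ(p0, b) = (p3, b, R) → b[p3]baab
Step 2: δ(p3, b) = (p2, b, R) → bb[p2]aab
Step 3: δ(p2, a) = (p1, b, R) → bbb[p1]ab
Step 4: δ(p1, a) = (p2, b, R) → bbbb[p2]b
Step 5: δ(p2, b) = (pA, b, R) → bbbbb[pA]□

The machine reaches the accept state pA and halts.

Answer: Accept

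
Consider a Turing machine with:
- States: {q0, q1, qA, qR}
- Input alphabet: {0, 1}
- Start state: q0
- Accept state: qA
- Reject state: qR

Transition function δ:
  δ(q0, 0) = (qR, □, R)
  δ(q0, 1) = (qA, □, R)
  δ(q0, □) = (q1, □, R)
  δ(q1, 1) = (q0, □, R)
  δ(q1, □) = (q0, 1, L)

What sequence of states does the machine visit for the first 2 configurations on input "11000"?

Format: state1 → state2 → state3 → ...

Execution trace:
Initial: [q0]11000
Step 1: δ(q0, 1) = (qA, □, R) → □[qA]1000

The machine reaches the accept state qA and halts.

State sequence: q0 → qA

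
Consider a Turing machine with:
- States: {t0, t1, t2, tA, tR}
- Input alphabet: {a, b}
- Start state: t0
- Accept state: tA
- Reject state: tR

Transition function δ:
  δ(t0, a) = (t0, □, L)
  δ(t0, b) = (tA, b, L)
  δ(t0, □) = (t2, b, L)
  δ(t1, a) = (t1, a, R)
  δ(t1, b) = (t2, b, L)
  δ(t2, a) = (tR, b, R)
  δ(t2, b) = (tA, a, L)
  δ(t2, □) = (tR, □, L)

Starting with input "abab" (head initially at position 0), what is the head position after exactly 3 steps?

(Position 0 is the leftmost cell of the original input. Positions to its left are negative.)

Execution trace (head position shown):
Step 0: [t0]abab  (head at position 0)
Step 1: move left → [t0]□□bab  (head at position -1)
Step 2: move left → [t2]□b□bab  (head at position -2)
Step 3: move left → [tR]□□b□bab  (head at position -3)

After 3 steps, the head is at position -3.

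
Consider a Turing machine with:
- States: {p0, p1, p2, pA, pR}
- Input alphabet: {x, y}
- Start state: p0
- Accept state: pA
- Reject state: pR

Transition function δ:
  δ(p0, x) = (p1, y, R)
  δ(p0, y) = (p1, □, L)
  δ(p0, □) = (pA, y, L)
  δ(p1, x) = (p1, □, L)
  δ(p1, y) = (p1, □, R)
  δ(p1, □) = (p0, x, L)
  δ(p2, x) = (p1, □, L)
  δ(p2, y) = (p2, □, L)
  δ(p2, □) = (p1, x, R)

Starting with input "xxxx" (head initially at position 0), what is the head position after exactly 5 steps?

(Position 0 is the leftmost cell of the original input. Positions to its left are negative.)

Execution trace (head position shown):
Step 0: [p0]xxxx  (head at position 0)
Step 1: move right → y[p1]xxx  (head at position 1)
Step 2: move left → [p1]y□xx  (head at position 0)
Step 3: move right → □[p1]□xx  (head at position 1)
Step 4: move left → [p0]□xxx  (head at position 0)
Step 5: move left → [pA]□yxxx  (head at position -1)

After 5 steps, the head is at position -1.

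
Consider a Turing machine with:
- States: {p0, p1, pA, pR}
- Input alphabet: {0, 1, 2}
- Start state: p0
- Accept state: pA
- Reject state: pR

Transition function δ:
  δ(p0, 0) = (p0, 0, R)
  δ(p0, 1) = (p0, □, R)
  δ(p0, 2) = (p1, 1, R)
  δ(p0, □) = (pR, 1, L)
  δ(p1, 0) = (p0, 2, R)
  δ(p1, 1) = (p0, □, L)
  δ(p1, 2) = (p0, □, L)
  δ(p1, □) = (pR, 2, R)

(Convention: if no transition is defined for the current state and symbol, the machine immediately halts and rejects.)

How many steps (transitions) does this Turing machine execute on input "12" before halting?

Execution trace:
Initial: [p0]12
Step 1: δ(p0, 1) = (p0, □, R) → □[p0]2
Step 2: δ(p0, 2) = (p1, 1, R) → □1[p1]□
Step 3: δ(p1, □) = (pR, 2, R) → □12[pR]□

The machine reaches the reject state pR and halts.

The machine executed 3 steps before halting.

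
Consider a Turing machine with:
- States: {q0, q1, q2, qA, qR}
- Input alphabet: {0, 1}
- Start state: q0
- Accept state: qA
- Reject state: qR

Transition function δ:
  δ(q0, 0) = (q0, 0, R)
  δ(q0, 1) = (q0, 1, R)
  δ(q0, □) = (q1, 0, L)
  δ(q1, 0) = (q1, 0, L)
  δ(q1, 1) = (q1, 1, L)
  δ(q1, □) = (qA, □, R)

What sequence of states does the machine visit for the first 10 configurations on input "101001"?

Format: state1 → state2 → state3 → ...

Execution trace:
Initial: [q0]101001
Step 1: δ(q0, 1) = (q0, 1, R) → 1[q0]01001
Step 2: δ(q0, 0) = (q0, 0, R) → 10[q0]1001
Step 3: δ(q0, 1) = (q0, 1, R) → 101[q0]001
Step 4: δ(q0, 0) = (q0, 0, R) → 1010[q0]01
Step 5: δ(q0, 0) = (q0, 0, R) → 10100[q0]1
Step 6: δ(q0, 1) = (q0, 1, R) → 101001[q0]□
Step 7: δ(q0, □) = (q1, 0, L) → 10100[q1]10
Step 8: δ(q1, 1) = (q1, 1, L) → 1010[q1]010
Step 9: δ(q1, 0) = (q1, 0, L) → 101[q1]0010

State sequence: q0 → q0 → q0 → q0 → q0 → q0 → q0 → q1 → q1 → q1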